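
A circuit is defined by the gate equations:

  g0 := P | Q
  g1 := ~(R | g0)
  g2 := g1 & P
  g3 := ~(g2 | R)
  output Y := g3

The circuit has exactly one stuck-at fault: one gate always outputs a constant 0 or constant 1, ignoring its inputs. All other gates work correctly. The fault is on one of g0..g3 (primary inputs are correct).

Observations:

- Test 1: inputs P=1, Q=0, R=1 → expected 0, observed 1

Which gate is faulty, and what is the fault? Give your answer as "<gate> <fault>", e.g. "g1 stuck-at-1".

Fault-free values for test 1 (P=1, Q=0, R=1): g0=1, g1=0, g2=0, g3=0, giving Y=0. Observed 1.
Test 1: faults giving observed 1 are {g3 stuck-at-1}.
Only g3 stuck-at-1 is consistent with every test.

g3 stuck-at-1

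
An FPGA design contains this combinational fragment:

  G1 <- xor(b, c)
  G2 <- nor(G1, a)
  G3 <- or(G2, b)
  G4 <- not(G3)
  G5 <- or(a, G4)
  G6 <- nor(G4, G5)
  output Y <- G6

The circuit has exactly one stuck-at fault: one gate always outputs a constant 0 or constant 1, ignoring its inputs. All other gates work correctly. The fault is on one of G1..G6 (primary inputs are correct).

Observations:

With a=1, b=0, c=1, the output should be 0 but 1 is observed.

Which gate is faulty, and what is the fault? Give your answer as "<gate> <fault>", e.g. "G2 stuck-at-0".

Fault-free values for test 1 (a=1, b=0, c=1): G1=1, G2=0, G3=0, G4=1, G5=1, G6=0, giving Y=0. Observed 1.
Test 1: faults giving observed 1 are {G6 stuck-at-1}.
Only G6 stuck-at-1 is consistent with every test.

G6 stuck-at-1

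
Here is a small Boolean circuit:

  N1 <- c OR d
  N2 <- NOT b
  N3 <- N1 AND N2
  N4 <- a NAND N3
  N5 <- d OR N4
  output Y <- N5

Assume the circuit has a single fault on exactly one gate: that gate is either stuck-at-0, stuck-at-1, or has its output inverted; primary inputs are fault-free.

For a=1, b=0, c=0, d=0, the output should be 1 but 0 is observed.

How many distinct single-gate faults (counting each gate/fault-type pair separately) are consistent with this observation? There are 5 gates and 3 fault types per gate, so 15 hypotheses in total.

Fault-free: N1=0, N2=1, N3=0, N4=1, N5=1 → 1. Observed 0.
  N1: stuck-at-1, inverted output ✓; others ✗
  N2: none of the 3 fault types match ✗
  N3: stuck-at-1, inverted output ✓; others ✗
  N4: stuck-at-0, inverted output ✓; others ✗
  N5: stuck-at-0, inverted output ✓; others ✗
Consistent faults: {N1 stuck-at-1, N1 inverted output, N3 stuck-at-1, N3 inverted output, N4 stuck-at-0, N4 inverted output, N5 stuck-at-0, N5 inverted output} — 8 in all.

8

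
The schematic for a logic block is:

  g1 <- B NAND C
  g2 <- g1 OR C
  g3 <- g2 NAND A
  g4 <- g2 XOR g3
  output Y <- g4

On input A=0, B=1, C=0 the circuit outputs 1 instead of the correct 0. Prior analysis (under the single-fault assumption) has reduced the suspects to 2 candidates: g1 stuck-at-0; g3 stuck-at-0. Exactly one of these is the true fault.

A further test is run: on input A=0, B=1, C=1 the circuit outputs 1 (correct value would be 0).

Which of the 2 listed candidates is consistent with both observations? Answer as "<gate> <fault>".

g3 stuck-at-0

Evaluate each candidate on input A=0, B=1, C=1:
  g1 stuck-at-0: g1=0 [stuck-at-0], g2=1, g3=1, g4=0 → 0 — eliminated
  g3 stuck-at-0: g1=0, g2=1, g3=0 [stuck-at-0], g4=1 → 1 — matches
Only g3 stuck-at-0 reproduces the observed 1.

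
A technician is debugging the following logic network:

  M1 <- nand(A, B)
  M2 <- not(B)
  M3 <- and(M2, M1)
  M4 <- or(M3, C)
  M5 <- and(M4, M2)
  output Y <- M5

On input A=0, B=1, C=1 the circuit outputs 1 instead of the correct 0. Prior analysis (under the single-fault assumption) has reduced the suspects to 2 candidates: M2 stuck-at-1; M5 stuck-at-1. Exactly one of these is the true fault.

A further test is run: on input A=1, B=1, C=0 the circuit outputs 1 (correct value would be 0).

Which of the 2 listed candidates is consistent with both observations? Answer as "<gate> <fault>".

Evaluate each candidate on input A=1, B=1, C=0:
  M2 stuck-at-1: M1=0, M2=1 [stuck-at-1], M3=0, M4=0, M5=0 → 0 — eliminated
  M5 stuck-at-1: M1=0, M2=0, M3=0, M4=0, M5=1 [stuck-at-1] → 1 — matches
Only M5 stuck-at-1 reproduces the observed 1.

M5 stuck-at-1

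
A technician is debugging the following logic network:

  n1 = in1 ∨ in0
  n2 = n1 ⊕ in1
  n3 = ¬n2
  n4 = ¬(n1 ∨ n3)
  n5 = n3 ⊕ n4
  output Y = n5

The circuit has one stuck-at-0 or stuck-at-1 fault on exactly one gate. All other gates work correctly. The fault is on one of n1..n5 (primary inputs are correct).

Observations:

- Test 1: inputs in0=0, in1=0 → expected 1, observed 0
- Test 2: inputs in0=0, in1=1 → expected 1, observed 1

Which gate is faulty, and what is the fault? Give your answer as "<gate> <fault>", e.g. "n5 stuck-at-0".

n1 stuck-at-1

Fault-free values for test 1 (in0=0, in1=0): n1=0, n2=0, n3=1, n4=0, n5=1, giving Y=1. Observed 0.
Test 1: faults giving observed 0 are {n1 stuck-at-1, n4 stuck-at-1, n5 stuck-at-0}.
Test 2 (in0=0, in1=1): fault-free n1=1, n2=0, n3=1, n4=0, n5=1 → 1; observed 1. Eliminates n4 stuck-at-1, n5 stuck-at-0.
Only n1 stuck-at-1 is consistent with every test.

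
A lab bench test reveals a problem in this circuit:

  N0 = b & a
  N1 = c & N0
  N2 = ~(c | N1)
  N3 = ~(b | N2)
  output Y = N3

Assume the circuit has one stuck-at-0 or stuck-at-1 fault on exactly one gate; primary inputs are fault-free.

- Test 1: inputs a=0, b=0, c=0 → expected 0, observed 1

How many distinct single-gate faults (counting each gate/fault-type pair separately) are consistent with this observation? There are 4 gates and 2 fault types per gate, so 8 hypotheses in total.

3

Fault-free: N0=0, N1=0, N2=1, N3=0 → 0. Observed 1.
  N0 stuck-at-0: output 0 ✗
  N0 stuck-at-1: output 0 ✗
  N1 stuck-at-0: output 0 ✗
  N1 stuck-at-1: output 1 ✓
  N2 stuck-at-0: output 1 ✓
  N2 stuck-at-1: output 0 ✗
  N3 stuck-at-0: output 0 ✗
  N3 stuck-at-1: output 1 ✓
Consistent faults: {N1 stuck-at-1, N2 stuck-at-0, N3 stuck-at-1} — 3 in all.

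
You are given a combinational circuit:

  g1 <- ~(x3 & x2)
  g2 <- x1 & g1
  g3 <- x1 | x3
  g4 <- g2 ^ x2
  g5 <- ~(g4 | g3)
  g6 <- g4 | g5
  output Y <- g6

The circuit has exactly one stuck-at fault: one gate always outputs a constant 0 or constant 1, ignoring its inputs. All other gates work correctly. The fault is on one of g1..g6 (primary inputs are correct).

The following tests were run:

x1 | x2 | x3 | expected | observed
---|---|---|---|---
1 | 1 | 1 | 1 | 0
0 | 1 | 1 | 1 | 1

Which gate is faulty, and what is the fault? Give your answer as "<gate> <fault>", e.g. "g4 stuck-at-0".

g1 stuck-at-1

Fault-free values for test 1 (x1=1, x2=1, x3=1): g1=0, g2=0, g3=1, g4=1, g5=0, g6=1, giving Y=1. Observed 0.
Test 1: faults giving observed 0 are {g1 stuck-at-1, g2 stuck-at-1, g4 stuck-at-0, g6 stuck-at-0}.
Test 2 (x1=0, x2=1, x3=1): fault-free g1=0, g2=0, g3=1, g4=1, g5=0, g6=1 → 1; observed 1. Eliminates g2 stuck-at-1, g4 stuck-at-0, g6 stuck-at-0.
Only g1 stuck-at-1 is consistent with every test.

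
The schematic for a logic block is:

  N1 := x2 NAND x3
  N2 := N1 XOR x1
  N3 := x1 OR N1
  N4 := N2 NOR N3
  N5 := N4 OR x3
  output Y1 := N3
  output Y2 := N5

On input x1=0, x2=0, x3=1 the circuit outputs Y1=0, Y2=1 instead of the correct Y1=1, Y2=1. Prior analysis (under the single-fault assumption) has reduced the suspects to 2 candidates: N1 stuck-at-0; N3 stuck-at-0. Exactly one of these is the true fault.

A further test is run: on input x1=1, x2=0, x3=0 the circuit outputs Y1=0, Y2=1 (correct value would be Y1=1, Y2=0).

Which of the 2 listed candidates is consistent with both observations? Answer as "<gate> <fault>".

Evaluate each candidate on input x1=1, x2=0, x3=0:
  N1 stuck-at-0: N1=0 [stuck-at-0], N2=1, N3=1, N4=0, N5=0 → Y1=1, Y2=0 — eliminated
  N3 stuck-at-0: N1=1, N2=0, N3=0 [stuck-at-0], N4=1, N5=1 → Y1=0, Y2=1 — matches
Only N3 stuck-at-0 reproduces the observed Y1=0, Y2=1.

N3 stuck-at-0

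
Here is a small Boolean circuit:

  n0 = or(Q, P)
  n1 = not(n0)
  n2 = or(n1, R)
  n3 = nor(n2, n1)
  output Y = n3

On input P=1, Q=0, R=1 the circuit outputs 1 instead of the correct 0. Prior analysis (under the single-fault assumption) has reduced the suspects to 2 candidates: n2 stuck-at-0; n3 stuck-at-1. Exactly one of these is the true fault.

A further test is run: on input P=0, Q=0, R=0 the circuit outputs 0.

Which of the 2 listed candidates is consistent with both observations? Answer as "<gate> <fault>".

n2 stuck-at-0

Evaluate each candidate on input P=0, Q=0, R=0:
  n2 stuck-at-0: n0=0, n1=1, n2=0 [stuck-at-0], n3=0 → 0 — matches
  n3 stuck-at-1: n0=0, n1=1, n2=1, n3=1 [stuck-at-1] → 1 — eliminated
Only n2 stuck-at-0 reproduces the observed 0.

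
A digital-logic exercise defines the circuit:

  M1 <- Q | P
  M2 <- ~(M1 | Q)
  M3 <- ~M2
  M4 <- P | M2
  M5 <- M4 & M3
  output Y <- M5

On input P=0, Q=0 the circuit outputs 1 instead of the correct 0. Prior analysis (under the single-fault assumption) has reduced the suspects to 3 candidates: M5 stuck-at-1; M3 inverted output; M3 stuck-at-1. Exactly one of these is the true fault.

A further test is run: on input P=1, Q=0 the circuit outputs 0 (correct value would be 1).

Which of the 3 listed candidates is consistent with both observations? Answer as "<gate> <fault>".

Evaluate each candidate on input P=1, Q=0:
  M5 stuck-at-1: M1=1, M2=0, M3=1, M4=1, M5=1 [stuck-at-1] → 1 — eliminated
  M3 inverted output: M1=1, M2=0, M3=0 [inverted output], M4=1, M5=0 → 0 — matches
  M3 stuck-at-1: M1=1, M2=0, M3=1 [stuck-at-1], M4=1, M5=1 → 1 — eliminated
Only M3 inverted output reproduces the observed 0.

M3 inverted output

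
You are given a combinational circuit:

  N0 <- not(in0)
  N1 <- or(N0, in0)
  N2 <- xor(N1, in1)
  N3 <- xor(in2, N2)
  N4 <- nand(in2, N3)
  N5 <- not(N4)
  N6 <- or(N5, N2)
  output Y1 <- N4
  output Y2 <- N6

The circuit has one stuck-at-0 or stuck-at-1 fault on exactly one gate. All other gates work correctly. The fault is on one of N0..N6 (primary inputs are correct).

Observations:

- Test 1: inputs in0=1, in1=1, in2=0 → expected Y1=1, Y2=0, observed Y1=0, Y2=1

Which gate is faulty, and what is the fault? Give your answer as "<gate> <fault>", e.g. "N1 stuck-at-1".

Fault-free values for test 1 (in0=1, in1=1, in2=0): N0=0, N1=1, N2=0, N3=0, N4=1, N5=0, N6=0, giving Y1=1, Y2=0. Observed Y1=0, Y2=1.
Test 1: faults giving observed Y1=0, Y2=1 are {N4 stuck-at-0}.
Only N4 stuck-at-0 is consistent with every test.

N4 stuck-at-0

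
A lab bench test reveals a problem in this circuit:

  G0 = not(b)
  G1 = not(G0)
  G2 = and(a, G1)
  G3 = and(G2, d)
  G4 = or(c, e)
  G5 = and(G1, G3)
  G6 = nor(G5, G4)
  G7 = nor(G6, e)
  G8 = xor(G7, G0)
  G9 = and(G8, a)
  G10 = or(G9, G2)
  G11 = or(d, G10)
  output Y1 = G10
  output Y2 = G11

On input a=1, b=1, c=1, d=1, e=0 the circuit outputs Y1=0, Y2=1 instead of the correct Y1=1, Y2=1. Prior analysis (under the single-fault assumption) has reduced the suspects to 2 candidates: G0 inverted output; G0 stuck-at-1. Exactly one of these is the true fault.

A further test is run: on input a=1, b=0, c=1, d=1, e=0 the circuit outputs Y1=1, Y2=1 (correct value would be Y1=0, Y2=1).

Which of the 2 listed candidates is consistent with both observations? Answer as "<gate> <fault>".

G0 inverted output

Evaluate each candidate on input a=1, b=0, c=1, d=1, e=0:
  G0 inverted output: G0=0 [inverted output], G1=1, G2=1, G3=1, G4=1, G5=1, G6=0, G7=1, G8=1, G9=1, G10=1, G11=1 → Y1=1, Y2=1 — matches
  G0 stuck-at-1: G0=1 [stuck-at-1], G1=0, G2=0, G3=0, G4=1, G5=0, G6=0, G7=1, G8=0, G9=0, G10=0, G11=1 → Y1=0, Y2=1 — eliminated
Only G0 inverted output reproduces the observed Y1=1, Y2=1.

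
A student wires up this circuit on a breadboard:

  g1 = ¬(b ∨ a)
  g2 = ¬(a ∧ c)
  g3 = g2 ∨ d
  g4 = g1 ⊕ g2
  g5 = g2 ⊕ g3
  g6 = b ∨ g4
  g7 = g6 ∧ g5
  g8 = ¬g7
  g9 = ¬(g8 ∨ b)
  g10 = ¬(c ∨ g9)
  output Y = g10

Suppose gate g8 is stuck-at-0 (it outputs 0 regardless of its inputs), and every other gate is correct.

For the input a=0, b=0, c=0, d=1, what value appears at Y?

Propagate with g8 forced: g1=1, g2=1, g3=1, g4=0, g5=0, g6=0, g7=0, g8=0 [stuck-at-0], g9=1, g10=0.
So Y = 0. (Without the fault it would be 1.)

0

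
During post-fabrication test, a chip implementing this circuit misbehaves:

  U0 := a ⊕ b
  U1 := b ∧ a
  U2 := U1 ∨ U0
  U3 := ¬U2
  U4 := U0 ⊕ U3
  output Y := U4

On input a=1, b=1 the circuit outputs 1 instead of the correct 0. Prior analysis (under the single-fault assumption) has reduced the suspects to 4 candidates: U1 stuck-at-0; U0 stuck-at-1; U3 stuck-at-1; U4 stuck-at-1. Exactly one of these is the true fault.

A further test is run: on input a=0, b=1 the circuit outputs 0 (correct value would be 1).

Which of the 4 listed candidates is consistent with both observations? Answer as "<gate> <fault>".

U3 stuck-at-1

Evaluate each candidate on input a=0, b=1:
  U1 stuck-at-0: U0=1, U1=0 [stuck-at-0], U2=1, U3=0, U4=1 → 1 — eliminated
  U0 stuck-at-1: U0=1 [stuck-at-1], U1=0, U2=1, U3=0, U4=1 → 1 — eliminated
  U3 stuck-at-1: U0=1, U1=0, U2=1, U3=1 [stuck-at-1], U4=0 → 0 — matches
  U4 stuck-at-1: U0=1, U1=0, U2=1, U3=0, U4=1 [stuck-at-1] → 1 — eliminated
Only U3 stuck-at-1 reproduces the observed 0.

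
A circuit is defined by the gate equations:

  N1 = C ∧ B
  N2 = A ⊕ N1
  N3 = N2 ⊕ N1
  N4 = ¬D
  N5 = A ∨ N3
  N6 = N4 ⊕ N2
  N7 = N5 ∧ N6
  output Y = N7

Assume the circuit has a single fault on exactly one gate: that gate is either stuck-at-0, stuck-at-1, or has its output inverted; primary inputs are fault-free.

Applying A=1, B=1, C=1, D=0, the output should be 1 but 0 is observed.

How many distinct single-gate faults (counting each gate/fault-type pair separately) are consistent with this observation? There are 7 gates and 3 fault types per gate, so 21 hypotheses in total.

Fault-free: N1=1, N2=0, N3=1, N4=1, N5=1, N6=1, N7=1 → 1. Observed 0.
  N1: stuck-at-0, inverted output ✓; others ✗
  N2: stuck-at-1, inverted output ✓; others ✗
  N3: none of the 3 fault types match ✗
  N4: stuck-at-0, inverted output ✓; others ✗
  N5: stuck-at-0, inverted output ✓; others ✗
  N6: stuck-at-0, inverted output ✓; others ✗
  N7: stuck-at-0, inverted output ✓; others ✗
Consistent faults: {N1 stuck-at-0, N1 inverted output, N2 stuck-at-1, N2 inverted output, N4 stuck-at-0, N4 inverted output, N5 stuck-at-0, N5 inverted output, N6 stuck-at-0, N6 inverted output, N7 stuck-at-0, N7 inverted output} — 12 in all.

12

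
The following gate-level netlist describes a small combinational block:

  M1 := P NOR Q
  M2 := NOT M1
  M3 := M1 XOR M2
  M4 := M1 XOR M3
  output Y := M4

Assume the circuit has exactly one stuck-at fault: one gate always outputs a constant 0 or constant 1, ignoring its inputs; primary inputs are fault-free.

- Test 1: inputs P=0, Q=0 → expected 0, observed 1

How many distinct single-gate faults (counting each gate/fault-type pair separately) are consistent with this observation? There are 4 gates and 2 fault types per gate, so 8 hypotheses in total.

4

Fault-free: M1=1, M2=0, M3=1, M4=0 → 0. Observed 1.
  M1 stuck-at-0: output 1 ✓
  M1 stuck-at-1: output 0 ✗
  M2 stuck-at-0: output 0 ✗
  M2 stuck-at-1: output 1 ✓
  M3 stuck-at-0: output 1 ✓
  M3 stuck-at-1: output 0 ✗
  M4 stuck-at-0: output 0 ✗
  M4 stuck-at-1: output 1 ✓
Consistent faults: {M1 stuck-at-0, M2 stuck-at-1, M3 stuck-at-0, M4 stuck-at-1} — 4 in all.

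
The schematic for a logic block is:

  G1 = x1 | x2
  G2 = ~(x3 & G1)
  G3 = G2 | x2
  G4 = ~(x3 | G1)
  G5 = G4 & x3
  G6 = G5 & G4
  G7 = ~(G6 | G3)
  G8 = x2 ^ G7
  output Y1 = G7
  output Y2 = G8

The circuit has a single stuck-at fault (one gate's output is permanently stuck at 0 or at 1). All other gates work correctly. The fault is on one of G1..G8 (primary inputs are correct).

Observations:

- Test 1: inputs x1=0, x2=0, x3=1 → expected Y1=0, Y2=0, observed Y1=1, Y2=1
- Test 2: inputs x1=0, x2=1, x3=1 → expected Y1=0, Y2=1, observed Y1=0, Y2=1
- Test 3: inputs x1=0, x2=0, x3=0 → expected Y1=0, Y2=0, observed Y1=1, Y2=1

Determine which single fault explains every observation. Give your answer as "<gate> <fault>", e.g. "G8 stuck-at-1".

G2 stuck-at-0

Fault-free values for test 1 (x1=0, x2=0, x3=1): G1=0, G2=1, G3=1, G4=0, G5=0, G6=0, G7=0, G8=0, giving Y1=0, Y2=0. Observed Y1=1, Y2=1.
Test 1: faults giving observed Y1=1, Y2=1 are {G1 stuck-at-1, G2 stuck-at-0, G3 stuck-at-0, G7 stuck-at-1}.
Test 2 (x1=0, x2=1, x3=1): fault-free G1=1, G2=0, G3=1, G4=0, G5=0, G6=0, G7=0, G8=1 → Y1=0, Y2=1; observed Y1=0, Y2=1. Eliminates G3 stuck-at-0, G7 stuck-at-1.
Test 3 (x1=0, x2=0, x3=0): fault-free G1=0, G2=1, G3=1, G4=1, G5=0, G6=0, G7=0, G8=0 → Y1=0, Y2=0; observed Y1=1, Y2=1. Eliminates G1 stuck-at-1.
Only G2 stuck-at-0 is consistent with every test.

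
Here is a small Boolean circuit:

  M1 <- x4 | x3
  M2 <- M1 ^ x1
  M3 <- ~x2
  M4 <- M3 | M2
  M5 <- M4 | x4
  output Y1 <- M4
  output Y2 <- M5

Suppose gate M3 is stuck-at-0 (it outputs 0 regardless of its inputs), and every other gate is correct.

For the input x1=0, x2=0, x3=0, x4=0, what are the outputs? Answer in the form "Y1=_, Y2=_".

Propagate with M3 forced: M1=0, M2=0, M3=0 [stuck-at-0], M4=0, M5=0.
So the outputs are Y1=0, Y2=0. (Without the fault they would be Y1=1, Y2=1.)

Y1=0, Y2=0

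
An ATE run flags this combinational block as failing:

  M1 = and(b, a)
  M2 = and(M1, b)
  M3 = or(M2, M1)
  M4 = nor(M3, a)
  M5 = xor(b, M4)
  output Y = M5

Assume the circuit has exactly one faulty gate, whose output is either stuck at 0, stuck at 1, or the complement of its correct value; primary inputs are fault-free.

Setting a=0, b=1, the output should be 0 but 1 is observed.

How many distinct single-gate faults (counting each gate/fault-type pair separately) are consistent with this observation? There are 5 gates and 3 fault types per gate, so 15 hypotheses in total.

Fault-free: M1=0, M2=0, M3=0, M4=1, M5=0 → 0. Observed 1.
  M1: stuck-at-1, inverted output ✓; others ✗
  M2: stuck-at-1, inverted output ✓; others ✗
  M3: stuck-at-1, inverted output ✓; others ✗
  M4: stuck-at-0, inverted output ✓; others ✗
  M5: stuck-at-1, inverted output ✓; others ✗
Consistent faults: {M1 stuck-at-1, M1 inverted output, M2 stuck-at-1, M2 inverted output, M3 stuck-at-1, M3 inverted output, M4 stuck-at-0, M4 inverted output, M5 stuck-at-1, M5 inverted output} — 10 in all.

10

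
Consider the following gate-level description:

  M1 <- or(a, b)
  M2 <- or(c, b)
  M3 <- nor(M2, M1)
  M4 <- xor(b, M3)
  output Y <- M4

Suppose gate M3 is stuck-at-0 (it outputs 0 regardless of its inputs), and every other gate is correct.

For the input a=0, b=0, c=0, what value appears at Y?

0

Propagate with M3 forced: M1=0, M2=0, M3=0 [stuck-at-0], M4=0.
So Y = 0. (Without the fault it would be 1.)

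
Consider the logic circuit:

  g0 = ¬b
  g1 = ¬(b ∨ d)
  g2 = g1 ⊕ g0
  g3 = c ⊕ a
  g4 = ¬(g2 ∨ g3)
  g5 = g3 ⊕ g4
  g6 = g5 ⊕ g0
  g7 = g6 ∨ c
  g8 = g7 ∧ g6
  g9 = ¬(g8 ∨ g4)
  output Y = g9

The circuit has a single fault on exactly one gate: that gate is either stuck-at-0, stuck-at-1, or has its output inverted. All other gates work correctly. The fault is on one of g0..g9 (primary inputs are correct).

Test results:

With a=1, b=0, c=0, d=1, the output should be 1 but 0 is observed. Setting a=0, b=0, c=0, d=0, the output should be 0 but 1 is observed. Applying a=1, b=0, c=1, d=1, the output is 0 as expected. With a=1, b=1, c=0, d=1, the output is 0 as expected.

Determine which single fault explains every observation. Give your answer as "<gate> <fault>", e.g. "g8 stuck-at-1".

g0 stuck-at-0

Fault-free values for test 1 (a=1, b=0, c=0, d=1): g0=1, g1=0, g2=1, g3=1, g4=0, g5=1, g6=0, g7=0, g8=0, g9=1, giving Y=1. Observed 0.
Test 1: faults giving observed 0 are {g0 stuck-at-0, g0 inverted output, g3 stuck-at-0, g3 inverted output, g4 stuck-at-1, g4 inverted output, g5 stuck-at-0, g5 inverted output, g6 stuck-at-1, g6 inverted output, g8 stuck-at-1, g8 inverted output, g9 stuck-at-0, g9 inverted output}.
Test 2 (a=0, b=0, c=0, d=0): fault-free g0=1, g1=1, g2=0, g3=0, g4=1, g5=1, g6=0, g7=0, g8=0, g9=0 → 0; observed 1. Eliminates g3 stuck-at-0, g4 stuck-at-1, g4 inverted output, g5 stuck-at-0, g5 inverted output, g6 stuck-at-1, g6 inverted output, g8 stuck-at-1, g8 inverted output, g9 stuck-at-0.
Test 3 (a=1, b=0, c=1, d=1): fault-free g0=1, g1=0, g2=1, g3=0, g4=0, g5=0, g6=1, g7=1, g8=1, g9=0 → 0; observed 0. Eliminates g3 inverted output, g9 inverted output.
Test 4 (a=1, b=1, c=0, d=1): fault-free g0=0, g1=0, g2=0, g3=1, g4=0, g5=1, g6=1, g7=1, g8=1, g9=0 → 0; observed 0. Eliminates g0 inverted output.
Only g0 stuck-at-0 is consistent with every test.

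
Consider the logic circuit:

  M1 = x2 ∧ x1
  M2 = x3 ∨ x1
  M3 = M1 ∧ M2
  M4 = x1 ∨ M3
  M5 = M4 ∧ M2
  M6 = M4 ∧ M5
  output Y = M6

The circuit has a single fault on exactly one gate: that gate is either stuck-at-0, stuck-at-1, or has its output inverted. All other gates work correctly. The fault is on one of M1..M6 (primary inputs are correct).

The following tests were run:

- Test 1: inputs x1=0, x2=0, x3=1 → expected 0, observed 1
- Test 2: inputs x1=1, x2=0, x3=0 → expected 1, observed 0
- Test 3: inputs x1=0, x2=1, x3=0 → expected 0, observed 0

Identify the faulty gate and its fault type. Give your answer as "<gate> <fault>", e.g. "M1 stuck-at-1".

M4 inverted output

Fault-free values for test 1 (x1=0, x2=0, x3=1): M1=0, M2=1, M3=0, M4=0, M5=0, M6=0, giving Y=0. Observed 1.
Test 1: faults giving observed 1 are {M1 stuck-at-1, M1 inverted output, M3 stuck-at-1, M3 inverted output, M4 stuck-at-1, M4 inverted output, M6 stuck-at-1, M6 inverted output}.
Test 2 (x1=1, x2=0, x3=0): fault-free M1=0, M2=1, M3=0, M4=1, M5=1, M6=1 → 1; observed 0. Eliminates M1 stuck-at-1, M1 inverted output, M3 stuck-at-1, M3 inverted output, M4 stuck-at-1, M6 stuck-at-1.
Test 3 (x1=0, x2=1, x3=0): fault-free M1=0, M2=0, M3=0, M4=0, M5=0, M6=0 → 0; observed 0. Eliminates M6 inverted output.
Only M4 inverted output is consistent with every test.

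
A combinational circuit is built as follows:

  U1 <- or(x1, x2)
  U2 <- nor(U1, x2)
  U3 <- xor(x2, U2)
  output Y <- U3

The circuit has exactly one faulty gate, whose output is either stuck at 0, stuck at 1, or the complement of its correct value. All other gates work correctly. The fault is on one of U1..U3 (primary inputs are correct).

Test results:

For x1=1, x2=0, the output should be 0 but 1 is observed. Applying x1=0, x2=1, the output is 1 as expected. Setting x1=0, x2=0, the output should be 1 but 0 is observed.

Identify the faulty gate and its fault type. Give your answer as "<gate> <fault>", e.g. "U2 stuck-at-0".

Fault-free values for test 1 (x1=1, x2=0): U1=1, U2=0, U3=0, giving Y=0. Observed 1.
Test 1: faults giving observed 1 are {U1 stuck-at-0, U1 inverted output, U2 stuck-at-1, U2 inverted output, U3 stuck-at-1, U3 inverted output}.
Test 2 (x1=0, x2=1): fault-free U1=1, U2=0, U3=1 → 1; observed 1. Eliminates U2 stuck-at-1, U2 inverted output, U3 inverted output.
Test 3 (x1=0, x2=0): fault-free U1=0, U2=1, U3=1 → 1; observed 0. Eliminates U1 stuck-at-0, U3 stuck-at-1.
Only U1 inverted output is consistent with every test.

U1 inverted output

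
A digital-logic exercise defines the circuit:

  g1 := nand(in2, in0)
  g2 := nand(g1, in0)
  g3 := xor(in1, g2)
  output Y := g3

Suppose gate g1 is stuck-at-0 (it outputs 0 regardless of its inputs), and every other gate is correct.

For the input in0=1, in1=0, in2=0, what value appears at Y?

1

Propagate with g1 forced: g1=0 [stuck-at-0], g2=1, g3=1.
So Y = 1. (Without the fault it would be 0.)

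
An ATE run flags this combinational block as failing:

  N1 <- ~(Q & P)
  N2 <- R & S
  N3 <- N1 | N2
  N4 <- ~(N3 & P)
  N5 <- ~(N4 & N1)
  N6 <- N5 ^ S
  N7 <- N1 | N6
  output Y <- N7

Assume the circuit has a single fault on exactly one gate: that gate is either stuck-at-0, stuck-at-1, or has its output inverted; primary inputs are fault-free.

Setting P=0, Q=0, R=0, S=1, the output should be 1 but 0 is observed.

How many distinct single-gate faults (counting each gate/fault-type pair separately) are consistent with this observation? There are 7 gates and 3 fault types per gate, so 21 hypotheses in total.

4

Fault-free: N1=1, N2=0, N3=1, N4=1, N5=0, N6=1, N7=1 → 1. Observed 0.
  N1: stuck-at-0, inverted output ✓; others ✗
  N2: none of the 3 fault types match ✗
  N3: none of the 3 fault types match ✗
  N4: none of the 3 fault types match ✗
  N5: none of the 3 fault types match ✗
  N6: none of the 3 fault types match ✗
  N7: stuck-at-0, inverted output ✓; others ✗
Consistent faults: {N1 stuck-at-0, N1 inverted output, N7 stuck-at-0, N7 inverted output} — 4 in all.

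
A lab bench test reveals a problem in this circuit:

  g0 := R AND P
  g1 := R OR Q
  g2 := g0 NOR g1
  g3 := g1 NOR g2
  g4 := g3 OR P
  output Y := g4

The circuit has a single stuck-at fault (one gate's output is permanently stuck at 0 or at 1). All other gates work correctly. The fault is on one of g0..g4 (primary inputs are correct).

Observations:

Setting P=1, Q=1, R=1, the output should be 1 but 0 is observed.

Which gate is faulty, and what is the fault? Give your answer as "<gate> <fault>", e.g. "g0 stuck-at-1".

g4 stuck-at-0

Fault-free values for test 1 (P=1, Q=1, R=1): g0=1, g1=1, g2=0, g3=0, g4=1, giving Y=1. Observed 0.
Test 1: faults giving observed 0 are {g4 stuck-at-0}.
Only g4 stuck-at-0 is consistent with every test.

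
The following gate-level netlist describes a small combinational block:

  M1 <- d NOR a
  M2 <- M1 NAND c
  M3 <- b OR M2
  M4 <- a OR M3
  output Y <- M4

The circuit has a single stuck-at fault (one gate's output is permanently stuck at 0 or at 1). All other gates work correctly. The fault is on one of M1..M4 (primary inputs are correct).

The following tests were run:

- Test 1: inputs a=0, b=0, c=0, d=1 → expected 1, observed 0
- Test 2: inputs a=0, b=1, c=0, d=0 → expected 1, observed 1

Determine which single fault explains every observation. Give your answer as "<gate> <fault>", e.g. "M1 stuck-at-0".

M2 stuck-at-0

Fault-free values for test 1 (a=0, b=0, c=0, d=1): M1=0, M2=1, M3=1, M4=1, giving Y=1. Observed 0.
Test 1: faults giving observed 0 are {M2 stuck-at-0, M3 stuck-at-0, M4 stuck-at-0}.
Test 2 (a=0, b=1, c=0, d=0): fault-free M1=1, M2=1, M3=1, M4=1 → 1; observed 1. Eliminates M3 stuck-at-0, M4 stuck-at-0.
Only M2 stuck-at-0 is consistent with every test.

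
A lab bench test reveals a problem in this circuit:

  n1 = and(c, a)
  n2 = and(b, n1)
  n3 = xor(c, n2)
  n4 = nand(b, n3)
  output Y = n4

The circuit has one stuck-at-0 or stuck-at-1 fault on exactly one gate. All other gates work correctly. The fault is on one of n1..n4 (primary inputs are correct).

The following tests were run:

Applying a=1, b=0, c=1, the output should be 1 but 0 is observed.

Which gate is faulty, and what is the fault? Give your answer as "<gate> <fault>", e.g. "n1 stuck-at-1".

n4 stuck-at-0

Fault-free values for test 1 (a=1, b=0, c=1): n1=1, n2=0, n3=1, n4=1, giving Y=1. Observed 0.
Test 1: faults giving observed 0 are {n4 stuck-at-0}.
Only n4 stuck-at-0 is consistent with every test.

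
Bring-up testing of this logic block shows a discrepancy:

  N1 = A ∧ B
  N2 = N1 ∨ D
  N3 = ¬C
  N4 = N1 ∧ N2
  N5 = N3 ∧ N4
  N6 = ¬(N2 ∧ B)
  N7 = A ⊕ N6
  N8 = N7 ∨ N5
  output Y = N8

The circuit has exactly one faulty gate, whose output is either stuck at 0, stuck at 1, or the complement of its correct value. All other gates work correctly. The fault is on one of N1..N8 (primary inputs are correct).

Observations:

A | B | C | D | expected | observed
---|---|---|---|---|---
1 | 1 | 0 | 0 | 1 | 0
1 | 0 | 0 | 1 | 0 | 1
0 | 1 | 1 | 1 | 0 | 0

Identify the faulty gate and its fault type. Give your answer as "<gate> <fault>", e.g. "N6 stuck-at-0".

Fault-free values for test 1 (A=1, B=1, C=0, D=0): N1=1, N2=1, N3=1, N4=1, N5=1, N6=0, N7=1, N8=1, giving Y=1. Observed 0.
Test 1: faults giving observed 0 are {N1 stuck-at-0, N1 inverted output, N2 stuck-at-0, N2 inverted output, N8 stuck-at-0, N8 inverted output}.
Test 2 (A=1, B=0, C=0, D=1): fault-free N1=0, N2=1, N3=1, N4=0, N5=0, N6=1, N7=0, N8=0 → 0; observed 1. Eliminates N1 stuck-at-0, N2 stuck-at-0, N2 inverted output, N8 stuck-at-0.
Test 3 (A=0, B=1, C=1, D=1): fault-free N1=0, N2=1, N3=0, N4=0, N5=0, N6=0, N7=0, N8=0 → 0; observed 0. Eliminates N8 inverted output.
Only N1 inverted output is consistent with every test.

N1 inverted output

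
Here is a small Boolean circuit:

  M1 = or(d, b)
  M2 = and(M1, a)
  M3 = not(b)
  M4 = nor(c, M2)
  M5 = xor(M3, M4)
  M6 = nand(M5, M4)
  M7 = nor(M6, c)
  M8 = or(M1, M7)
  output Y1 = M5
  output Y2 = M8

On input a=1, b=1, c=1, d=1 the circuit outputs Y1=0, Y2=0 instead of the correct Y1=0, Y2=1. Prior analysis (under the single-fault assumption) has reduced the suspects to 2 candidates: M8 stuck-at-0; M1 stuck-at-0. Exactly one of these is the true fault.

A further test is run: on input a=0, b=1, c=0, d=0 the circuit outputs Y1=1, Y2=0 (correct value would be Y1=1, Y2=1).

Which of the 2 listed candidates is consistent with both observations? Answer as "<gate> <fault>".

Evaluate each candidate on input a=0, b=1, c=0, d=0:
  M8 stuck-at-0: M1=1, M2=0, M3=0, M4=1, M5=1, M6=0, M7=1, M8=0 [stuck-at-0] → Y1=1, Y2=0 — matches
  M1 stuck-at-0: M1=0 [stuck-at-0], M2=0, M3=0, M4=1, M5=1, M6=0, M7=1, M8=1 → Y1=1, Y2=1 — eliminated
Only M8 stuck-at-0 reproduces the observed Y1=1, Y2=0.

M8 stuck-at-0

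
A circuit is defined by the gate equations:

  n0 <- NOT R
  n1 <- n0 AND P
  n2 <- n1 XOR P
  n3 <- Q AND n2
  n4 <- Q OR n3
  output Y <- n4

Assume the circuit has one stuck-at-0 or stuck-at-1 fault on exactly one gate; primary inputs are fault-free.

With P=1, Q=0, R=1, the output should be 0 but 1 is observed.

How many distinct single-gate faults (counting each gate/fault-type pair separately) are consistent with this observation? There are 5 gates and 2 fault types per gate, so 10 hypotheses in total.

Fault-free: n0=0, n1=0, n2=1, n3=0, n4=0 → 0. Observed 1.
  n0 stuck-at-0: output 0 ✗
  n0 stuck-at-1: output 0 ✗
  n1 stuck-at-0: output 0 ✗
  n1 stuck-at-1: output 0 ✗
  n2 stuck-at-0: output 0 ✗
  n2 stuck-at-1: output 0 ✗
  n3 stuck-at-0: output 0 ✗
  n3 stuck-at-1: output 1 ✓
  n4 stuck-at-0: output 0 ✗
  n4 stuck-at-1: output 1 ✓
Consistent faults: {n3 stuck-at-1, n4 stuck-at-1} — 2 in all.

2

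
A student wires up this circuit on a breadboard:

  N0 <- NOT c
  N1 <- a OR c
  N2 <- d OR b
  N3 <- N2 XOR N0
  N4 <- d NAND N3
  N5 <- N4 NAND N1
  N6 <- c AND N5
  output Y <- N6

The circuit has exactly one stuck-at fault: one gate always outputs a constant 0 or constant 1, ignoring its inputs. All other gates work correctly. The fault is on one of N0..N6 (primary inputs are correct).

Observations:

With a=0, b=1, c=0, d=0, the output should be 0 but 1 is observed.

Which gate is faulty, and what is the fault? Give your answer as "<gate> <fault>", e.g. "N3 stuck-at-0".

Fault-free values for test 1 (a=0, b=1, c=0, d=0): N0=1, N1=0, N2=1, N3=0, N4=1, N5=1, N6=0, giving Y=0. Observed 1.
Test 1: faults giving observed 1 are {N6 stuck-at-1}.
Only N6 stuck-at-1 is consistent with every test.

N6 stuck-at-1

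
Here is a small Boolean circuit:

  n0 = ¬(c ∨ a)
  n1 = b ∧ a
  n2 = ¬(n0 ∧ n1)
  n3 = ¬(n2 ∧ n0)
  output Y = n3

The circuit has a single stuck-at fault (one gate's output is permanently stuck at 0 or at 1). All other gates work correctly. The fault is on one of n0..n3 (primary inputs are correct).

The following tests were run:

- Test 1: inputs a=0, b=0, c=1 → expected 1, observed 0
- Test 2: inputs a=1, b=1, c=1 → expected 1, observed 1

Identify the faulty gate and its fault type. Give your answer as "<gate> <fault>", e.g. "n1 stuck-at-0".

n0 stuck-at-1

Fault-free values for test 1 (a=0, b=0, c=1): n0=0, n1=0, n2=1, n3=1, giving Y=1. Observed 0.
Test 1: faults giving observed 0 are {n0 stuck-at-1, n3 stuck-at-0}.
Test 2 (a=1, b=1, c=1): fault-free n0=0, n1=1, n2=1, n3=1 → 1; observed 1. Eliminates n3 stuck-at-0.
Only n0 stuck-at-1 is consistent with every test.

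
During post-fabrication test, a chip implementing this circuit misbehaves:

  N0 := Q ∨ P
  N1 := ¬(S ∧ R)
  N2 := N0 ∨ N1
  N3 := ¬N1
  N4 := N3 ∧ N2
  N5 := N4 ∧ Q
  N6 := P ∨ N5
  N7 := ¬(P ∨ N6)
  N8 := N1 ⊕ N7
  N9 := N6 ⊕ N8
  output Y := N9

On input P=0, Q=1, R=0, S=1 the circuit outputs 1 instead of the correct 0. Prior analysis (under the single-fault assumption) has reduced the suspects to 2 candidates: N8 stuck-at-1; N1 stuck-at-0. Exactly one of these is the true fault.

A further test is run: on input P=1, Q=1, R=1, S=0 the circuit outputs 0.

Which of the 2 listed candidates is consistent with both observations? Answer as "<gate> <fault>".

Evaluate each candidate on input P=1, Q=1, R=1, S=0:
  N8 stuck-at-1: N0=1, N1=1, N2=1, N3=0, N4=0, N5=0, N6=1, N7=0, N8=1 [stuck-at-1], N9=0 → 0 — matches
  N1 stuck-at-0: N0=1, N1=0 [stuck-at-0], N2=1, N3=1, N4=1, N5=1, N6=1, N7=0, N8=0, N9=1 → 1 — eliminated
Only N8 stuck-at-1 reproduces the observed 0.

N8 stuck-at-1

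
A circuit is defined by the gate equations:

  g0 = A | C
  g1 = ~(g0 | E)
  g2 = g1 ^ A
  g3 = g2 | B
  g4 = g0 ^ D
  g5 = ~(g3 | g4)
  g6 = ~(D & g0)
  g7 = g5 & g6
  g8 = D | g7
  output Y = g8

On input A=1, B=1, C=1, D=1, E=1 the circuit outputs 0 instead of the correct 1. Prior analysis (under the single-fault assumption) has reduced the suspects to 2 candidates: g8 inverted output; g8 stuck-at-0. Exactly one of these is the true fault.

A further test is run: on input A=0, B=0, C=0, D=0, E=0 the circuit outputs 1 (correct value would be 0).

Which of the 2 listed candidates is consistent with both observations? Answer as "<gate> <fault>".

g8 inverted output

Evaluate each candidate on input A=0, B=0, C=0, D=0, E=0:
  g8 inverted output: g0=0, g1=1, g2=1, g3=1, g4=0, g5=0, g6=1, g7=0, g8=1 [inverted output] → 1 — matches
  g8 stuck-at-0: g0=0, g1=1, g2=1, g3=1, g4=0, g5=0, g6=1, g7=0, g8=0 [stuck-at-0] → 0 — eliminated
Only g8 inverted output reproduces the observed 1.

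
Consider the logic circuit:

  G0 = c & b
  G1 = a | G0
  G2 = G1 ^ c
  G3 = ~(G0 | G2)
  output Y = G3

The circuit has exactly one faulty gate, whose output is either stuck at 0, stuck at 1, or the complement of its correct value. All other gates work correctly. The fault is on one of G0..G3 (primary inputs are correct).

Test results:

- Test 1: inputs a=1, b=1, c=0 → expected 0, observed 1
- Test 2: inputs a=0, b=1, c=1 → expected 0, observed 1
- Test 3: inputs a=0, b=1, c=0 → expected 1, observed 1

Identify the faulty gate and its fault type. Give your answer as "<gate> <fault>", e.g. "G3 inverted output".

Fault-free values for test 1 (a=1, b=1, c=0): G0=0, G1=1, G2=1, G3=0, giving Y=0. Observed 1.
Test 1: faults giving observed 1 are {G1 stuck-at-0, G1 inverted output, G2 stuck-at-0, G2 inverted output, G3 stuck-at-1, G3 inverted output}.
Test 2 (a=0, b=1, c=1): fault-free G0=1, G1=1, G2=0, G3=0 → 0; observed 1. Eliminates G1 stuck-at-0, G1 inverted output, G2 stuck-at-0, G2 inverted output.
Test 3 (a=0, b=1, c=0): fault-free G0=0, G1=0, G2=0, G3=1 → 1; observed 1. Eliminates G3 inverted output.
Only G3 stuck-at-1 is consistent with every test.

G3 stuck-at-1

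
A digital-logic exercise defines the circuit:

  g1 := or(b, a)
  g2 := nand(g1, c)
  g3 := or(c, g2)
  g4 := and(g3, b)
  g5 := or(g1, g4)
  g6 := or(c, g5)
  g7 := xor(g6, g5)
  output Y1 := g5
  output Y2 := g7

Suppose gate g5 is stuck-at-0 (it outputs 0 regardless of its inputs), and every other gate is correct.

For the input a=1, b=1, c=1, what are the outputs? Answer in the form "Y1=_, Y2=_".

Y1=0, Y2=1

Propagate with g5 forced: g1=1, g2=0, g3=1, g4=1, g5=0 [stuck-at-0], g6=1, g7=1.
So the outputs are Y1=0, Y2=1. (Without the fault they would be Y1=1, Y2=0.)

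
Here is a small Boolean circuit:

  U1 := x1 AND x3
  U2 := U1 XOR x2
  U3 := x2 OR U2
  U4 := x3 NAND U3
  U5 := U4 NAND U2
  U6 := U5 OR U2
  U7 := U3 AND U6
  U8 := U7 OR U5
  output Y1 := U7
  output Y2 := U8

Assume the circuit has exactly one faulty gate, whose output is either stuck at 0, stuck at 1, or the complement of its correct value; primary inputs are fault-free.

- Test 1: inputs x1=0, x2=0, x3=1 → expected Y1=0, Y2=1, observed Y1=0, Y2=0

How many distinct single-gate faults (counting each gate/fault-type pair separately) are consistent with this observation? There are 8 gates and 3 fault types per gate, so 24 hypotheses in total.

4

Fault-free: U1=0, U2=0, U3=0, U4=1, U5=1, U6=1, U7=0, U8=1 → Y1=0, Y2=1. Observed Y1=0, Y2=0.
  U1: none of the 3 fault types match ✗
  U2: none of the 3 fault types match ✗
  U3: none of the 3 fault types match ✗
  U4: none of the 3 fault types match ✗
  U5: stuck-at-0, inverted output ✓; others ✗
  U6: none of the 3 fault types match ✗
  U7: none of the 3 fault types match ✗
  U8: stuck-at-0, inverted output ✓; others ✗
Consistent faults: {U5 stuck-at-0, U5 inverted output, U8 stuck-at-0, U8 inverted output} — 4 in all.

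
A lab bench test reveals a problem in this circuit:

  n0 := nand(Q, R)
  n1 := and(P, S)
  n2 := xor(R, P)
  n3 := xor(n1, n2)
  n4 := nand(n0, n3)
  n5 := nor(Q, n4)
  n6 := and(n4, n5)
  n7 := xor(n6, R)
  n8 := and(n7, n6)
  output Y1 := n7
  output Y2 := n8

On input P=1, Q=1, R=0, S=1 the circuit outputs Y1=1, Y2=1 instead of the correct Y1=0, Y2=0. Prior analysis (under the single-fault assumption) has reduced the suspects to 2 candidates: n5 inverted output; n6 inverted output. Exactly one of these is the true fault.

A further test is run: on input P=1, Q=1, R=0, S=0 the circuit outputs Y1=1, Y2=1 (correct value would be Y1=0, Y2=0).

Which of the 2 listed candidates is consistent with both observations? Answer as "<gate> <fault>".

Evaluate each candidate on input P=1, Q=1, R=0, S=0:
  n5 inverted output: n0=1, n1=0, n2=1, n3=1, n4=0, n5=1 [inverted output], n6=0, n7=0, n8=0 → Y1=0, Y2=0 — eliminated
  n6 inverted output: n0=1, n1=0, n2=1, n3=1, n4=0, n5=0, n6=1 [inverted output], n7=1, n8=1 → Y1=1, Y2=1 — matches
Only n6 inverted output reproduces the observed Y1=1, Y2=1.

n6 inverted output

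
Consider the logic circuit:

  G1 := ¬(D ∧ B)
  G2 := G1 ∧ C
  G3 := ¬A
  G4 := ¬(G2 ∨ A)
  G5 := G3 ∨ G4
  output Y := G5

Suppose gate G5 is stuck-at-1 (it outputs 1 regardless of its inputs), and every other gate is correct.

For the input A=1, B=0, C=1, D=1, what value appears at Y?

Propagate with G5 forced: G1=1, G2=1, G3=0, G4=0, G5=1 [stuck-at-1].
So Y = 1. (Without the fault it would be 0.)

1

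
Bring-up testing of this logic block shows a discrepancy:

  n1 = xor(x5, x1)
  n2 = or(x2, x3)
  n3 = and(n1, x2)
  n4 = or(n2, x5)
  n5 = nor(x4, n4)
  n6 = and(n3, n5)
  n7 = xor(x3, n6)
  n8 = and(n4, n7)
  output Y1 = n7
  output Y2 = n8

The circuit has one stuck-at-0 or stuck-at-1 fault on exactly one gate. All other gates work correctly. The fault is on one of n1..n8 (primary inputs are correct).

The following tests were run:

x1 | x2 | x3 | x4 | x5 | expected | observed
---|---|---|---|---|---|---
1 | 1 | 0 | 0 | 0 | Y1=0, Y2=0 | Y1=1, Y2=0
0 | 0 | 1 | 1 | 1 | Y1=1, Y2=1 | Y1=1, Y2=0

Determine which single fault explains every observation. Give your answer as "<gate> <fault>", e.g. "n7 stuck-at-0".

n4 stuck-at-0

Fault-free values for test 1 (x1=1, x2=1, x3=0, x4=0, x5=0): n1=1, n2=1, n3=1, n4=1, n5=0, n6=0, n7=0, n8=0, giving Y1=0, Y2=0. Observed Y1=1, Y2=0.
Test 1: faults giving observed Y1=1, Y2=0 are {n2 stuck-at-0, n4 stuck-at-0}.
Test 2 (x1=0, x2=0, x3=1, x4=1, x5=1): fault-free n1=1, n2=1, n3=0, n4=1, n5=0, n6=0, n7=1, n8=1 → Y1=1, Y2=1; observed Y1=1, Y2=0. Eliminates n2 stuck-at-0.
Only n4 stuck-at-0 is consistent with every test.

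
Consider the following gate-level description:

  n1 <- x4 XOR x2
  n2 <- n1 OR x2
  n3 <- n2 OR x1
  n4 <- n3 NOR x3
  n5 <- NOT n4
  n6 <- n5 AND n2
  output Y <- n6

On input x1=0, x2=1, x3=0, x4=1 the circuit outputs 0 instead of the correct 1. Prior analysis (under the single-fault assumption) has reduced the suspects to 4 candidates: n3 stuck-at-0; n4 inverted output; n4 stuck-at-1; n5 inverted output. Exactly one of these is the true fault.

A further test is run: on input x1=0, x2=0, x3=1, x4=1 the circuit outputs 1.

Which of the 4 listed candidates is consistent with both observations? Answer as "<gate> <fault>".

Evaluate each candidate on input x1=0, x2=0, x3=1, x4=1:
  n3 stuck-at-0: n1=1, n2=1, n3=0 [stuck-at-0], n4=0, n5=1, n6=1 → 1 — matches
  n4 inverted output: n1=1, n2=1, n3=1, n4=1 [inverted output], n5=0, n6=0 → 0 — eliminated
  n4 stuck-at-1: n1=1, n2=1, n3=1, n4=1 [stuck-at-1], n5=0, n6=0 → 0 — eliminated
  n5 inverted output: n1=1, n2=1, n3=1, n4=0, n5=0 [inverted output], n6=0 → 0 — eliminated
Only n3 stuck-at-0 reproduces the observed 1.

n3 stuck-at-0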